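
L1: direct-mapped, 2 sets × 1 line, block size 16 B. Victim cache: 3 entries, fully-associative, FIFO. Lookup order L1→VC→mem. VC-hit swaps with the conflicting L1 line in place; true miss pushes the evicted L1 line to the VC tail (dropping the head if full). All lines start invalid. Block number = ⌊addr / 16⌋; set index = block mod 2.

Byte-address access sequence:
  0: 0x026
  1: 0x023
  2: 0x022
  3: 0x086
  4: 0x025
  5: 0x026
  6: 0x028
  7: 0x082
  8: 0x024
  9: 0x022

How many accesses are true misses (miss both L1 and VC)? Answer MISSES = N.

#0 0x26→b2/s0 MISS; vc=[]
#1 0x23→b2/s0 L1-HIT; vc=[]
#2 0x22→b2/s0 L1-HIT; vc=[]
#3 0x86→b8/s0 MISS; vc=[2]
#4 0x25→b2/s0 VC-HIT; vc=[8]
#5 0x26→b2/s0 L1-HIT; vc=[8]
#6 0x28→b2/s0 L1-HIT; vc=[8]
#7 0x82→b8/s0 VC-HIT; vc=[2]
#8 0x24→b2/s0 VC-HIT; vc=[8]
#9 0x22→b2/s0 L1-HIT; vc=[8]

MISSES = 2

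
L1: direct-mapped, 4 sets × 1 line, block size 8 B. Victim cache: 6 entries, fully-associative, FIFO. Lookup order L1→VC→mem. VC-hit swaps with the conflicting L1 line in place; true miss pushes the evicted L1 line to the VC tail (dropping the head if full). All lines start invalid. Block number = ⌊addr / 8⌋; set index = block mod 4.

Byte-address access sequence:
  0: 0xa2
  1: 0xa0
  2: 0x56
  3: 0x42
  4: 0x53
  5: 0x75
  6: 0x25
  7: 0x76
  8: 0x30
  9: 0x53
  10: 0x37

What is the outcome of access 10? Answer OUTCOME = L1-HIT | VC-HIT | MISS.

OUTCOME = VC-HIT

0: 0xa2 (blk 20, set 0) → MISS  vc=[]
1: 0xa0 (blk 20, set 0) → L1-HIT  vc=[]
2: 0x56 (blk 10, set 2) → MISS  vc=[]
3: 0x42 (blk 8, set 0) → MISS  vc=[20]
4: 0x53 (blk 10, set 2) → L1-HIT  vc=[20]
5: 0x75 (blk 14, set 2) → MISS  vc=[20, 10]
6: 0x25 (blk 4, set 0) → MISS  vc=[20, 10, 8]
7: 0x76 (blk 14, set 2) → L1-HIT  vc=[20, 10, 8]
8: 0x30 (blk 6, set 2) → MISS  vc=[20, 10, 8, 14]
9: 0x53 (blk 10, set 2) → VC-HIT  vc=[20, 6, 8, 14]
10: 0x37 (blk 6, set 2) → VC-HIT  vc=[20, 10, 8, 14]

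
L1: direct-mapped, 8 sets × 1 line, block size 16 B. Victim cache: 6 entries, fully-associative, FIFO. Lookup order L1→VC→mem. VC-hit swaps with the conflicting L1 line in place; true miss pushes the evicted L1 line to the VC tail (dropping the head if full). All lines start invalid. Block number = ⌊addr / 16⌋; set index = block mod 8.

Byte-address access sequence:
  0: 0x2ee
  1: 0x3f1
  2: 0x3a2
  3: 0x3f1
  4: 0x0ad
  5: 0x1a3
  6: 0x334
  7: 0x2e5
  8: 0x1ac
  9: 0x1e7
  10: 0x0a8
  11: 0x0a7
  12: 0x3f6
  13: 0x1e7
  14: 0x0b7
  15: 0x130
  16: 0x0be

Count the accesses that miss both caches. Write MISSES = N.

  [0] addr=0x2ee blk=46 s=6: MISS | VC []
  [1] addr=0x3f1 blk=63 s=7: MISS | VC []
  [2] addr=0x3a2 blk=58 s=2: MISS | VC []
  [3] addr=0x3f1 blk=63 s=7: L1-HIT | VC []
  [4] addr=0xad blk=10 s=2: MISS | VC [58]
  [5] addr=0x1a3 blk=26 s=2: MISS | VC [58, 10]
  [6] addr=0x334 blk=51 s=3: MISS | VC [58, 10]
  [7] addr=0x2e5 blk=46 s=6: L1-HIT | VC [58, 10]
  [8] addr=0x1ac blk=26 s=2: L1-HIT | VC [58, 10]
  [9] addr=0x1e7 blk=30 s=6: MISS | VC [58, 10, 46]
  [10] addr=0xa8 blk=10 s=2: VC-HIT | VC [58, 26, 46]
  [11] addr=0xa7 blk=10 s=2: L1-HIT | VC [58, 26, 46]
  [12] addr=0x3f6 blk=63 s=7: L1-HIT | VC [58, 26, 46]
  [13] addr=0x1e7 blk=30 s=6: L1-HIT | VC [58, 26, 46]
  [14] addr=0xb7 blk=11 s=3: MISS | VC [58, 26, 46, 51]
  [15] addr=0x130 blk=19 s=3: MISS | VC [58, 26, 46, 51, 11]
  [16] addr=0xbe blk=11 s=3: VC-HIT | VC [58, 26, 46, 51, 19]

MISSES = 9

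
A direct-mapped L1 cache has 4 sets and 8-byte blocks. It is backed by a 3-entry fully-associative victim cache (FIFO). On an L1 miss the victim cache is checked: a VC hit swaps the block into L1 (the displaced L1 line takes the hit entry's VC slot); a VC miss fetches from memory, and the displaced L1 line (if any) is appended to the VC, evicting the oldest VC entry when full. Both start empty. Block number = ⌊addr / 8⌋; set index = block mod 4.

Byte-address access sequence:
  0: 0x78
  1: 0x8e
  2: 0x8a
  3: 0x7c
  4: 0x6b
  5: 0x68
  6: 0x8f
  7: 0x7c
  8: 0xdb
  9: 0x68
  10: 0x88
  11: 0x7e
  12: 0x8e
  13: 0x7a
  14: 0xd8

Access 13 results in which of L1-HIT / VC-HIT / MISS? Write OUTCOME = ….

0: 0x78 (blk 15, set 3) → MISS  vc=[]
1: 0x8e (blk 17, set 1) → MISS  vc=[]
2: 0x8a (blk 17, set 1) → L1-HIT  vc=[]
3: 0x7c (blk 15, set 3) → L1-HIT  vc=[]
4: 0x6b (blk 13, set 1) → MISS  vc=[17]
5: 0x68 (blk 13, set 1) → L1-HIT  vc=[17]
6: 0x8f (blk 17, set 1) → VC-HIT  vc=[13]
7: 0x7c (blk 15, set 3) → L1-HIT  vc=[13]
8: 0xdb (blk 27, set 3) → MISS  vc=[13, 15]
9: 0x68 (blk 13, set 1) → VC-HIT  vc=[17, 15]
10: 0x88 (blk 17, set 1) → VC-HIT  vc=[13, 15]
11: 0x7e (blk 15, set 3) → VC-HIT  vc=[13, 27]
12: 0x8e (blk 17, set 1) → L1-HIT  vc=[13, 27]
13: 0x7a (blk 15, set 3) → L1-HIT  vc=[13, 27]
14: 0xd8 (blk 27, set 3) → VC-HIT  vc=[13, 15]

OUTCOME = L1-HIT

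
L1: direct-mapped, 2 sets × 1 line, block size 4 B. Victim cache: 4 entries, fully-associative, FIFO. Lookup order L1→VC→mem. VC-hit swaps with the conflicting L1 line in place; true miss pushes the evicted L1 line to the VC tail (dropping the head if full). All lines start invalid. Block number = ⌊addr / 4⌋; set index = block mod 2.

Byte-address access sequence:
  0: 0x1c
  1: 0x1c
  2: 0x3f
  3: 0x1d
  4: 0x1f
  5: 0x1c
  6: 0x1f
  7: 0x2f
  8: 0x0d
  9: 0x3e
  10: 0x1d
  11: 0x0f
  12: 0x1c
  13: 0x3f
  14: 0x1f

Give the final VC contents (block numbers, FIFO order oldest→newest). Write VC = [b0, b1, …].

  [0] addr=0x1c blk=7 s=1: MISS | VC []
  [1] addr=0x1c blk=7 s=1: L1-HIT | VC []
  [2] addr=0x3f blk=15 s=1: MISS | VC [7]
  [3] addr=0x1d blk=7 s=1: VC-HIT | VC [15]
  [4] addr=0x1f blk=7 s=1: L1-HIT | VC [15]
  [5] addr=0x1c blk=7 s=1: L1-HIT | VC [15]
  [6] addr=0x1f blk=7 s=1: L1-HIT | VC [15]
  [7] addr=0x2f blk=11 s=1: MISS | VC [15, 7]
  [8] addr=0xd blk=3 s=1: MISS | VC [15, 7, 11]
  [9] addr=0x3e blk=15 s=1: VC-HIT | VC [3, 7, 11]
  [10] addr=0x1d blk=7 s=1: VC-HIT | VC [3, 15, 11]
  [11] addr=0xf blk=3 s=1: VC-HIT | VC [7, 15, 11]
  [12] addr=0x1c blk=7 s=1: VC-HIT | VC [3, 15, 11]
  [13] addr=0x3f blk=15 s=1: VC-HIT | VC [3, 7, 11]
  [14] addr=0x1f blk=7 s=1: VC-HIT | VC [3, 15, 11]

VC = [3, 15, 11]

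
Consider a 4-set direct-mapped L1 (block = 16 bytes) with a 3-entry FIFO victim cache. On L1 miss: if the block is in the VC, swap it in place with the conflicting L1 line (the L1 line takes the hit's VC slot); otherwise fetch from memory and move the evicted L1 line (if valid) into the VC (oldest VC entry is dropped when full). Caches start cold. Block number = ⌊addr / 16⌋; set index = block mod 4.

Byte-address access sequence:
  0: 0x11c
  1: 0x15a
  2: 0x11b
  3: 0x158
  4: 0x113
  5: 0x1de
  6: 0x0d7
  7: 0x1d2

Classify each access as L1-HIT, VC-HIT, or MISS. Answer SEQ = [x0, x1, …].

SEQ = [MISS, MISS, VC-HIT, VC-HIT, VC-HIT, MISS, MISS, VC-HIT]

  [0] addr=0x11c blk=17 s=1: MISS | VC []
  [1] addr=0x15a blk=21 s=1: MISS | VC [17]
  [2] addr=0x11b blk=17 s=1: VC-HIT | VC [21]
  [3] addr=0x158 blk=21 s=1: VC-HIT | VC [17]
  [4] addr=0x113 blk=17 s=1: VC-HIT | VC [21]
  [5] addr=0x1de blk=29 s=1: MISS | VC [21, 17]
  [6] addr=0xd7 blk=13 s=1: MISS | VC [21, 17, 29]
  [7] addr=0x1d2 blk=29 s=1: VC-HIT | VC [21, 17, 13]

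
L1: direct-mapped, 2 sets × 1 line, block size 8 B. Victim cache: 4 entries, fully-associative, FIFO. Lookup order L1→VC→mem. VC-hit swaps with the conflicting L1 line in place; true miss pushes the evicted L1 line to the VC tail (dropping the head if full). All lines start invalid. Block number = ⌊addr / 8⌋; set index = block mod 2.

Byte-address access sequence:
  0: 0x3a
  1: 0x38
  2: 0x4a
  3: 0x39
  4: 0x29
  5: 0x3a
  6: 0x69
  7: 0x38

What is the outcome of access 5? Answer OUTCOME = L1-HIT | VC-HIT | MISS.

OUTCOME = VC-HIT

  [0] addr=0x3a blk=7 s=1: MISS | VC []
  [1] addr=0x38 blk=7 s=1: L1-HIT | VC []
  [2] addr=0x4a blk=9 s=1: MISS | VC [7]
  [3] addr=0x39 blk=7 s=1: VC-HIT | VC [9]
  [4] addr=0x29 blk=5 s=1: MISS | VC [9, 7]
  [5] addr=0x3a blk=7 s=1: VC-HIT | VC [9, 5]
  [6] addr=0x69 blk=13 s=1: MISS | VC [9, 5, 7]
  [7] addr=0x38 blk=7 s=1: VC-HIT | VC [9, 5, 13]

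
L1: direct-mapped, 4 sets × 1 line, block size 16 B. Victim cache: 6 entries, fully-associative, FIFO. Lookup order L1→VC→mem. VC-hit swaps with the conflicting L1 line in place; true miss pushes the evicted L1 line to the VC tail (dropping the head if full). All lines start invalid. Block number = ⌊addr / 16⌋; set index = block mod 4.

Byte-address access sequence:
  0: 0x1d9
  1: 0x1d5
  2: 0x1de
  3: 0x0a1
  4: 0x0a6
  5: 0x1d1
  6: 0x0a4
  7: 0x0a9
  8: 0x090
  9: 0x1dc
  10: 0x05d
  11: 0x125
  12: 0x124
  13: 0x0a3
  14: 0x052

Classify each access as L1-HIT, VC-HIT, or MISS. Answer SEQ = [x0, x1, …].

0: 0x1d9 (blk 29, set 1) → MISS  vc=[]
1: 0x1d5 (blk 29, set 1) → L1-HIT  vc=[]
2: 0x1de (blk 29, set 1) → L1-HIT  vc=[]
3: 0xa1 (blk 10, set 2) → MISS  vc=[]
4: 0xa6 (blk 10, set 2) → L1-HIT  vc=[]
5: 0x1d1 (blk 29, set 1) → L1-HIT  vc=[]
6: 0xa4 (blk 10, set 2) → L1-HIT  vc=[]
7: 0xa9 (blk 10, set 2) → L1-HIT  vc=[]
8: 0x90 (blk 9, set 1) → MISS  vc=[29]
9: 0x1dc (blk 29, set 1) → VC-HIT  vc=[9]
10: 0x5d (blk 5, set 1) → MISS  vc=[9, 29]
11: 0x125 (blk 18, set 2) → MISS  vc=[9, 29, 10]
12: 0x124 (blk 18, set 2) → L1-HIT  vc=[9, 29, 10]
13: 0xa3 (blk 10, set 2) → VC-HIT  vc=[9, 29, 18]
14: 0x52 (blk 5, set 1) → L1-HIT  vc=[9, 29, 18]

SEQ = [MISS, L1-HIT, L1-HIT, MISS, L1-HIT, L1-HIT, L1-HIT, L1-HIT, MISS, VC-HIT, MISS, MISS, L1-HIT, VC-HIT, L1-HIT]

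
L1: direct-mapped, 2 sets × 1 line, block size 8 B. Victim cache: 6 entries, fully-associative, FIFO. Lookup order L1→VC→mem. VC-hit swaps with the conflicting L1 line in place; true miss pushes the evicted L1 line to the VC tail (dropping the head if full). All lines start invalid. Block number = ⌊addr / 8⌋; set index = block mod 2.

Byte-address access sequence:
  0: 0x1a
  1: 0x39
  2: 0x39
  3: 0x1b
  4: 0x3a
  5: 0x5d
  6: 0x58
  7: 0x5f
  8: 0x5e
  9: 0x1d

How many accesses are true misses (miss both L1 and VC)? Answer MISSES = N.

#0 0x1a→b3/s1 MISS; vc=[]
#1 0x39→b7/s1 MISS; vc=[3]
#2 0x39→b7/s1 L1-HIT; vc=[3]
#3 0x1b→b3/s1 VC-HIT; vc=[7]
#4 0x3a→b7/s1 VC-HIT; vc=[3]
#5 0x5d→b11/s1 MISS; vc=[3,7]
#6 0x58→b11/s1 L1-HIT; vc=[3,7]
#7 0x5f→b11/s1 L1-HIT; vc=[3,7]
#8 0x5e→b11/s1 L1-HIT; vc=[3,7]
#9 0x1d→b3/s1 VC-HIT; vc=[11,7]

MISSES = 3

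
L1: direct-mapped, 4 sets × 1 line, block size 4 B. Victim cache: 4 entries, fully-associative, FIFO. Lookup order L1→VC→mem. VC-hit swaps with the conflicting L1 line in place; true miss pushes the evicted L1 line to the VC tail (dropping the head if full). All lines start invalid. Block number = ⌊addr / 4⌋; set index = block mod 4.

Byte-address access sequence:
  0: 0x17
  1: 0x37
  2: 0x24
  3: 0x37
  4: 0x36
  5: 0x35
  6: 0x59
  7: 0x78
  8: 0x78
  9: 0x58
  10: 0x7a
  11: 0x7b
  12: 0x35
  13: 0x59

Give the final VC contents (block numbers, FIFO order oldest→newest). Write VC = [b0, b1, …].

VC = [5, 9, 30]

0: 0x17 (blk 5, set 1) → MISS  vc=[]
1: 0x37 (blk 13, set 1) → MISS  vc=[5]
2: 0x24 (blk 9, set 1) → MISS  vc=[5, 13]
3: 0x37 (blk 13, set 1) → VC-HIT  vc=[5, 9]
4: 0x36 (blk 13, set 1) → L1-HIT  vc=[5, 9]
5: 0x35 (blk 13, set 1) → L1-HIT  vc=[5, 9]
6: 0x59 (blk 22, set 2) → MISS  vc=[5, 9]
7: 0x78 (blk 30, set 2) → MISS  vc=[5, 9, 22]
8: 0x78 (blk 30, set 2) → L1-HIT  vc=[5, 9, 22]
9: 0x58 (blk 22, set 2) → VC-HIT  vc=[5, 9, 30]
10: 0x7a (blk 30, set 2) → VC-HIT  vc=[5, 9, 22]
11: 0x7b (blk 30, set 2) → L1-HIT  vc=[5, 9, 22]
12: 0x35 (blk 13, set 1) → L1-HIT  vc=[5, 9, 22]
13: 0x59 (blk 22, set 2) → VC-HIT  vc=[5, 9, 30]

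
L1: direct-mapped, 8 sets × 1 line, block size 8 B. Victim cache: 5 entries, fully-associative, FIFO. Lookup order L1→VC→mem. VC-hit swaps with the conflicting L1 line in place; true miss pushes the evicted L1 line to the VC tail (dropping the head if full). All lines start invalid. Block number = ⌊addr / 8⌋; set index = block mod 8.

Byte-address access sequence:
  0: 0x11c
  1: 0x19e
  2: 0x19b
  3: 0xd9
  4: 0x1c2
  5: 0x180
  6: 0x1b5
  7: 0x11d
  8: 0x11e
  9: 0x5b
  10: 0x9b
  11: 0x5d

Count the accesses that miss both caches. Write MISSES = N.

#0 0x11c→b35/s3 MISS; vc=[]
#1 0x19e→b51/s3 MISS; vc=[35]
#2 0x19b→b51/s3 L1-HIT; vc=[35]
#3 0xd9→b27/s3 MISS; vc=[35,51]
#4 0x1c2→b56/s0 MISS; vc=[35,51]
#5 0x180→b48/s0 MISS; vc=[35,51,56]
#6 0x1b5→b54/s6 MISS; vc=[35,51,56]
#7 0x11d→b35/s3 VC-HIT; vc=[27,51,56]
#8 0x11e→b35/s3 L1-HIT; vc=[27,51,56]
#9 0x5b→b11/s3 MISS; vc=[27,51,56,35]
#10 0x9b→b19/s3 MISS; vc=[27,51,56,35,11]
#11 0x5d→b11/s3 VC-HIT; vc=[27,51,56,35,19]

MISSES = 8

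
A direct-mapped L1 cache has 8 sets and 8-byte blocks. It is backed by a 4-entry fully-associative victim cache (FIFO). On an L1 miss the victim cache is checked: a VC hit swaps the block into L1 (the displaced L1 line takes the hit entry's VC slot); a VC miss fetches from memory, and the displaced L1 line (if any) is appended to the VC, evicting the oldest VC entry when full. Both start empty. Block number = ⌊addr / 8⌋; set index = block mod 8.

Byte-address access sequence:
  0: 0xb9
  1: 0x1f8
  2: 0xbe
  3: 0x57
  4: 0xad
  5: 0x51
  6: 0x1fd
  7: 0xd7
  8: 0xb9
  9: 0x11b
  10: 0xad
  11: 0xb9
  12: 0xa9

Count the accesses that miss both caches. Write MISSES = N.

MISSES = 6

#0 0xb9→b23/s7 MISS; vc=[]
#1 0x1f8→b63/s7 MISS; vc=[23]
#2 0xbe→b23/s7 VC-HIT; vc=[63]
#3 0x57→b10/s2 MISS; vc=[63]
#4 0xad→b21/s5 MISS; vc=[63]
#5 0x51→b10/s2 L1-HIT; vc=[63]
#6 0x1fd→b63/s7 VC-HIT; vc=[23]
#7 0xd7→b26/s2 MISS; vc=[23,10]
#8 0xb9→b23/s7 VC-HIT; vc=[63,10]
#9 0x11b→b35/s3 MISS; vc=[63,10]
#10 0xad→b21/s5 L1-HIT; vc=[63,10]
#11 0xb9→b23/s7 L1-HIT; vc=[63,10]
#12 0xa9→b21/s5 L1-HIT; vc=[63,10]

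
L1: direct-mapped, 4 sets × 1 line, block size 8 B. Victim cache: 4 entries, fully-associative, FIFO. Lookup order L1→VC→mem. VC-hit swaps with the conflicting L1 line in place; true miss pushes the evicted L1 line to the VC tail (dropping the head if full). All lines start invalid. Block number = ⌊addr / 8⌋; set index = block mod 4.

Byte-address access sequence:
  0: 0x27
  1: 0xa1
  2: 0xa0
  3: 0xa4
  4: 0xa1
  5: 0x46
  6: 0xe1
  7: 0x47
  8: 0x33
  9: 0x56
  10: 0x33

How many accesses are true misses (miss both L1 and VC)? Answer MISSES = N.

0: 0x27 (blk 4, set 0) → MISS  vc=[]
1: 0xa1 (blk 20, set 0) → MISS  vc=[4]
2: 0xa0 (blk 20, set 0) → L1-HIT  vc=[4]
3: 0xa4 (blk 20, set 0) → L1-HIT  vc=[4]
4: 0xa1 (blk 20, set 0) → L1-HIT  vc=[4]
5: 0x46 (blk 8, set 0) → MISS  vc=[4, 20]
6: 0xe1 (blk 28, set 0) → MISS  vc=[4, 20, 8]
7: 0x47 (blk 8, set 0) → VC-HIT  vc=[4, 20, 28]
8: 0x33 (blk 6, set 2) → MISS  vc=[4, 20, 28]
9: 0x56 (blk 10, set 2) → MISS  vc=[4, 20, 28, 6]
10: 0x33 (blk 6, set 2) → VC-HIT  vc=[4, 20, 28, 10]

MISSES = 6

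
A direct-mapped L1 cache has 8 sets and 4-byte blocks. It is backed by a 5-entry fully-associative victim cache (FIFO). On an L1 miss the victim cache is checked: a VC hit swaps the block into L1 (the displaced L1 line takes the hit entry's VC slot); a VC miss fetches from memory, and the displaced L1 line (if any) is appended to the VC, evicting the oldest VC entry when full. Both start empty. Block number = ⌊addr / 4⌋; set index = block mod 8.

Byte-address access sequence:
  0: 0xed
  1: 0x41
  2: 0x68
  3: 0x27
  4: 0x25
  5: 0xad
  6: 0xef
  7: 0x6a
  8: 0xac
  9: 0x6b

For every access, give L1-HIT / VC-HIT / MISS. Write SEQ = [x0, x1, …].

#0 0xed→b59/s3 MISS; vc=[]
#1 0x41→b16/s0 MISS; vc=[]
#2 0x68→b26/s2 MISS; vc=[]
#3 0x27→b9/s1 MISS; vc=[]
#4 0x25→b9/s1 L1-HIT; vc=[]
#5 0xad→b43/s3 MISS; vc=[59]
#6 0xef→b59/s3 VC-HIT; vc=[43]
#7 0x6a→b26/s2 L1-HIT; vc=[43]
#8 0xac→b43/s3 VC-HIT; vc=[59]
#9 0x6b→b26/s2 L1-HIT; vc=[59]

SEQ = [MISS, MISS, MISS, MISS, L1-HIT, MISS, VC-HIT, L1-HIT, VC-HIT, L1-HIT]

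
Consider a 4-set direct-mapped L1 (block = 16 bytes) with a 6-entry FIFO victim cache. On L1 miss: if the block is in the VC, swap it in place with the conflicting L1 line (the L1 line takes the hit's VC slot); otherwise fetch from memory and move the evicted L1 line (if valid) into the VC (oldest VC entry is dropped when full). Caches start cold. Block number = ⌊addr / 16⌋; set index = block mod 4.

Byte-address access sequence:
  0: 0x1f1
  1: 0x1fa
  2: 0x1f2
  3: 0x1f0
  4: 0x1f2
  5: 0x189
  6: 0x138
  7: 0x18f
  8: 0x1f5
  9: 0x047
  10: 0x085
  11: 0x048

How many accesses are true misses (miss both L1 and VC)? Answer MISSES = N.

  [0] addr=0x1f1 blk=31 s=3: MISS | VC []
  [1] addr=0x1fa blk=31 s=3: L1-HIT | VC []
  [2] addr=0x1f2 blk=31 s=3: L1-HIT | VC []
  [3] addr=0x1f0 blk=31 s=3: L1-HIT | VC []
  [4] addr=0x1f2 blk=31 s=3: L1-HIT | VC []
  [5] addr=0x189 blk=24 s=0: MISS | VC []
  [6] addr=0x138 blk=19 s=3: MISS | VC [31]
  [7] addr=0x18f blk=24 s=0: L1-HIT | VC [31]
  [8] addr=0x1f5 blk=31 s=3: VC-HIT | VC [19]
  [9] addr=0x47 blk=4 s=0: MISS | VC [19, 24]
  [10] addr=0x85 blk=8 s=0: MISS | VC [19, 24, 4]
  [11] addr=0x48 blk=4 s=0: VC-HIT | VC [19, 24, 8]

MISSES = 5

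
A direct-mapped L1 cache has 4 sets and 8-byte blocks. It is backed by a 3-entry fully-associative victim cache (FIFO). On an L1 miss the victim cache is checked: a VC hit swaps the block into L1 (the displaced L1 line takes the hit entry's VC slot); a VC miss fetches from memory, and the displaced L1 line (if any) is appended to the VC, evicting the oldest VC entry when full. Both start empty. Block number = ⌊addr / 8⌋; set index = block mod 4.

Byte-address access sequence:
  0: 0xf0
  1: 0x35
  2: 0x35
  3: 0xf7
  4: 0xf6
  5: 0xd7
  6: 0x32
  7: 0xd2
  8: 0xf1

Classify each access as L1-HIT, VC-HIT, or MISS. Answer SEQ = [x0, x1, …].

SEQ = [MISS, MISS, L1-HIT, VC-HIT, L1-HIT, MISS, VC-HIT, VC-HIT, VC-HIT]

  [0] addr=0xf0 blk=30 s=2: MISS | VC []
  [1] addr=0x35 blk=6 s=2: MISS | VC [30]
  [2] addr=0x35 blk=6 s=2: L1-HIT | VC [30]
  [3] addr=0xf7 blk=30 s=2: VC-HIT | VC [6]
  [4] addr=0xf6 blk=30 s=2: L1-HIT | VC [6]
  [5] addr=0xd7 blk=26 s=2: MISS | VC [6, 30]
  [6] addr=0x32 blk=6 s=2: VC-HIT | VC [26, 30]
  [7] addr=0xd2 blk=26 s=2: VC-HIT | VC [6, 30]
  [8] addr=0xf1 blk=30 s=2: VC-HIT | VC [6, 26]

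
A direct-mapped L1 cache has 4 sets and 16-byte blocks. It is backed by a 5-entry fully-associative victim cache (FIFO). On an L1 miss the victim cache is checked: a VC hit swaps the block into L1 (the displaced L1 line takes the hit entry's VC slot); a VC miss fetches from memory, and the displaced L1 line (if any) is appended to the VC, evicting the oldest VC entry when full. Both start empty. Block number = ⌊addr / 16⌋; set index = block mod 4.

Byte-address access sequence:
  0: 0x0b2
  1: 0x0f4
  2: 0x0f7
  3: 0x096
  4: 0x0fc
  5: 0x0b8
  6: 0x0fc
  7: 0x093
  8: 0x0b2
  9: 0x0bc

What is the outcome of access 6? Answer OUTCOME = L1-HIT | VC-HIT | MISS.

  [0] addr=0xb2 blk=11 s=3: MISS | VC []
  [1] addr=0xf4 blk=15 s=3: MISS | VC [11]
  [2] addr=0xf7 blk=15 s=3: L1-HIT | VC [11]
  [3] addr=0x96 blk=9 s=1: MISS | VC [11]
  [4] addr=0xfc blk=15 s=3: L1-HIT | VC [11]
  [5] addr=0xb8 blk=11 s=3: VC-HIT | VC [15]
  [6] addr=0xfc blk=15 s=3: VC-HIT | VC [11]
  [7] addr=0x93 blk=9 s=1: L1-HIT | VC [11]
  [8] addr=0xb2 blk=11 s=3: VC-HIT | VC [15]
  [9] addr=0xbc blk=11 s=3: L1-HIT | VC [15]

OUTCOME = VC-HIT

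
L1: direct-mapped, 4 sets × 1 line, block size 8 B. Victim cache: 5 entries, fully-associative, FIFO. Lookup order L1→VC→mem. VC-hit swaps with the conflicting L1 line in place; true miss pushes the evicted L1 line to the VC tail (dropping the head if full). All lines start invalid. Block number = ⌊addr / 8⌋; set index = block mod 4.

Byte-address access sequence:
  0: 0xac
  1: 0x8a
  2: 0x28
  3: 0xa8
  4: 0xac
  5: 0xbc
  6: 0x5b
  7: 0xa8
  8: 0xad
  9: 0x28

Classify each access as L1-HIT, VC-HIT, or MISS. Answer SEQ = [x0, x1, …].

SEQ = [MISS, MISS, MISS, VC-HIT, L1-HIT, MISS, MISS, L1-HIT, L1-HIT, VC-HIT]

  [0] addr=0xac blk=21 s=1: MISS | VC []
  [1] addr=0x8a blk=17 s=1: MISS | VC [21]
  [2] addr=0x28 blk=5 s=1: MISS | VC [21, 17]
  [3] addr=0xa8 blk=21 s=1: VC-HIT | VC [5, 17]
  [4] addr=0xac blk=21 s=1: L1-HIT | VC [5, 17]
  [5] addr=0xbc blk=23 s=3: MISS | VC [5, 17]
  [6] addr=0x5b blk=11 s=3: MISS | VC [5, 17, 23]
  [7] addr=0xa8 blk=21 s=1: L1-HIT | VC [5, 17, 23]
  [8] addr=0xad blk=21 s=1: L1-HIT | VC [5, 17, 23]
  [9] addr=0x28 blk=5 s=1: VC-HIT | VC [21, 17, 23]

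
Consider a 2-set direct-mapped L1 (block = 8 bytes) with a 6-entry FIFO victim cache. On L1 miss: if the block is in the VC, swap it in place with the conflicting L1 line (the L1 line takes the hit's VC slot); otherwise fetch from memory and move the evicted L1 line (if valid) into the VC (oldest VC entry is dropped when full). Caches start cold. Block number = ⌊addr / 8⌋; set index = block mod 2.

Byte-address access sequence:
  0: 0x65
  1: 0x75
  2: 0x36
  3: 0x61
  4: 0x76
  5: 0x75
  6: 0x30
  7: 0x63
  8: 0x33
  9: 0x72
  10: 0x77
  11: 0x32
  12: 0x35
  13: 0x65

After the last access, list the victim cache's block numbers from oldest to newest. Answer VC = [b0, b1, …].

VC = [14, 6]

#0 0x65→b12/s0 MISS; vc=[]
#1 0x75→b14/s0 MISS; vc=[12]
#2 0x36→b6/s0 MISS; vc=[12,14]
#3 0x61→b12/s0 VC-HIT; vc=[6,14]
#4 0x76→b14/s0 VC-HIT; vc=[6,12]
#5 0x75→b14/s0 L1-HIT; vc=[6,12]
#6 0x30→b6/s0 VC-HIT; vc=[14,12]
#7 0x63→b12/s0 VC-HIT; vc=[14,6]
#8 0x33→b6/s0 VC-HIT; vc=[14,12]
#9 0x72→b14/s0 VC-HIT; vc=[6,12]
#10 0x77→b14/s0 L1-HIT; vc=[6,12]
#11 0x32→b6/s0 VC-HIT; vc=[14,12]
#12 0x35→b6/s0 L1-HIT; vc=[14,12]
#13 0x65→b12/s0 VC-HIT; vc=[14,6]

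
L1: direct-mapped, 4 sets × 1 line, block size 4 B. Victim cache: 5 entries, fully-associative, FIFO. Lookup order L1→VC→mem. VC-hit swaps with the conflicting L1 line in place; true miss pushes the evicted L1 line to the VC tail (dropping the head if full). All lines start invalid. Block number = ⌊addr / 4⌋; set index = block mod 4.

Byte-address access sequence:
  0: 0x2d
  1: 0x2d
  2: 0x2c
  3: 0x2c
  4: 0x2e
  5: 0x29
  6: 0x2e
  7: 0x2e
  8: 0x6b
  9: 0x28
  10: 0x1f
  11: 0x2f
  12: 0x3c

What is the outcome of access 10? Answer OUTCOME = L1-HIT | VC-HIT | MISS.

0: 0x2d (blk 11, set 3) → MISS  vc=[]
1: 0x2d (blk 11, set 3) → L1-HIT  vc=[]
2: 0x2c (blk 11, set 3) → L1-HIT  vc=[]
3: 0x2c (blk 11, set 3) → L1-HIT  vc=[]
4: 0x2e (blk 11, set 3) → L1-HIT  vc=[]
5: 0x29 (blk 10, set 2) → MISS  vc=[]
6: 0x2e (blk 11, set 3) → L1-HIT  vc=[]
7: 0x2e (blk 11, set 3) → L1-HIT  vc=[]
8: 0x6b (blk 26, set 2) → MISS  vc=[10]
9: 0x28 (blk 10, set 2) → VC-HIT  vc=[26]
10: 0x1f (blk 7, set 3) → MISS  vc=[26, 11]
11: 0x2f (blk 11, set 3) → VC-HIT  vc=[26, 7]
12: 0x3c (blk 15, set 3) → MISS  vc=[26, 7, 11]

OUTCOME = MISS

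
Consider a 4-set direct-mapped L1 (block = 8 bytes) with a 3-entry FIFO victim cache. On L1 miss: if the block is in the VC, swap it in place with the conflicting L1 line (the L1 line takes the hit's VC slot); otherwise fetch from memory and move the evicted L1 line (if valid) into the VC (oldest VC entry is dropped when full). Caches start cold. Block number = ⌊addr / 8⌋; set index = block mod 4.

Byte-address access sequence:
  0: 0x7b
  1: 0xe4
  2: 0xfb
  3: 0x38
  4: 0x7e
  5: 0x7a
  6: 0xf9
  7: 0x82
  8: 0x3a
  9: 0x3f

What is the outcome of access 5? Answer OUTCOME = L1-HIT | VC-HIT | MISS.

OUTCOME = L1-HIT

  [0] addr=0x7b blk=15 s=3: MISS | VC []
  [1] addr=0xe4 blk=28 s=0: MISS | VC []
  [2] addr=0xfb blk=31 s=3: MISS | VC [15]
  [3] addr=0x38 blk=7 s=3: MISS | VC [15, 31]
  [4] addr=0x7e blk=15 s=3: VC-HIT | VC [7, 31]
  [5] addr=0x7a blk=15 s=3: L1-HIT | VC [7, 31]
  [6] addr=0xf9 blk=31 s=3: VC-HIT | VC [7, 15]
  [7] addr=0x82 blk=16 s=0: MISS | VC [7, 15, 28]
  [8] addr=0x3a blk=7 s=3: VC-HIT | VC [31, 15, 28]
  [9] addr=0x3f blk=7 s=3: L1-HIT | VC [31, 15, 28]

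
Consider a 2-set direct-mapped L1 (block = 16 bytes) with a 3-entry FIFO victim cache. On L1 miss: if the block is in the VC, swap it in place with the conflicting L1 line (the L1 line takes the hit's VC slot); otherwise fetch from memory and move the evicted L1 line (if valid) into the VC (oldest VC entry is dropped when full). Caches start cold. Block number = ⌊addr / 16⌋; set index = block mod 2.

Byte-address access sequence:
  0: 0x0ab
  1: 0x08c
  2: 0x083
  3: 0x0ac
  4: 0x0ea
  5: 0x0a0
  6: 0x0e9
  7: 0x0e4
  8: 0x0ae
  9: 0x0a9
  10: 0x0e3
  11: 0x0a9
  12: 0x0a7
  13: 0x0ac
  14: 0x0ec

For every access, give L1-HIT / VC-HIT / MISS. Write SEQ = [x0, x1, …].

SEQ = [MISS, MISS, L1-HIT, VC-HIT, MISS, VC-HIT, VC-HIT, L1-HIT, VC-HIT, L1-HIT, VC-HIT, VC-HIT, L1-HIT, L1-HIT, VC-HIT]

0: 0xab (blk 10, set 0) → MISS  vc=[]
1: 0x8c (blk 8, set 0) → MISS  vc=[10]
2: 0x83 (blk 8, set 0) → L1-HIT  vc=[10]
3: 0xac (blk 10, set 0) → VC-HIT  vc=[8]
4: 0xea (blk 14, set 0) → MISS  vc=[8, 10]
5: 0xa0 (blk 10, set 0) → VC-HIT  vc=[8, 14]
6: 0xe9 (blk 14, set 0) → VC-HIT  vc=[8, 10]
7: 0xe4 (blk 14, set 0) → L1-HIT  vc=[8, 10]
8: 0xae (blk 10, set 0) → VC-HIT  vc=[8, 14]
9: 0xa9 (blk 10, set 0) → L1-HIT  vc=[8, 14]
10: 0xe3 (blk 14, set 0) → VC-HIT  vc=[8, 10]
11: 0xa9 (blk 10, set 0) → VC-HIT  vc=[8, 14]
12: 0xa7 (blk 10, set 0) → L1-HIT  vc=[8, 14]
13: 0xac (blk 10, set 0) → L1-HIT  vc=[8, 14]
14: 0xec (blk 14, set 0) → VC-HIT  vc=[8, 10]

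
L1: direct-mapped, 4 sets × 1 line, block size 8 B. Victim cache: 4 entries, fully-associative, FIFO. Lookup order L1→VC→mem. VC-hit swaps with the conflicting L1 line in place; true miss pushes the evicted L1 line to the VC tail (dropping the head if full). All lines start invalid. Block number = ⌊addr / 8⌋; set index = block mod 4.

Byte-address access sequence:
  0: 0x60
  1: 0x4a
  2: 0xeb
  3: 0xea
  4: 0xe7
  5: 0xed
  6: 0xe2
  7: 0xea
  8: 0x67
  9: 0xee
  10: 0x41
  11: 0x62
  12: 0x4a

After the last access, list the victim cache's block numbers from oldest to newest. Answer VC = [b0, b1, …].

  [0] addr=0x60 blk=12 s=0: MISS | VC []
  [1] addr=0x4a blk=9 s=1: MISS | VC []
  [2] addr=0xeb blk=29 s=1: MISS | VC [9]
  [3] addr=0xea blk=29 s=1: L1-HIT | VC [9]
  [4] addr=0xe7 blk=28 s=0: MISS | VC [9, 12]
  [5] addr=0xed blk=29 s=1: L1-HIT | VC [9, 12]
  [6] addr=0xe2 blk=28 s=0: L1-HIT | VC [9, 12]
  [7] addr=0xea blk=29 s=1: L1-HIT | VC [9, 12]
  [8] addr=0x67 blk=12 s=0: VC-HIT | VC [9, 28]
  [9] addr=0xee blk=29 s=1: L1-HIT | VC [9, 28]
  [10] addr=0x41 blk=8 s=0: MISS | VC [9, 28, 12]
  [11] addr=0x62 blk=12 s=0: VC-HIT | VC [9, 28, 8]
  [12] addr=0x4a blk=9 s=1: VC-HIT | VC [29, 28, 8]

VC = [29, 28, 8]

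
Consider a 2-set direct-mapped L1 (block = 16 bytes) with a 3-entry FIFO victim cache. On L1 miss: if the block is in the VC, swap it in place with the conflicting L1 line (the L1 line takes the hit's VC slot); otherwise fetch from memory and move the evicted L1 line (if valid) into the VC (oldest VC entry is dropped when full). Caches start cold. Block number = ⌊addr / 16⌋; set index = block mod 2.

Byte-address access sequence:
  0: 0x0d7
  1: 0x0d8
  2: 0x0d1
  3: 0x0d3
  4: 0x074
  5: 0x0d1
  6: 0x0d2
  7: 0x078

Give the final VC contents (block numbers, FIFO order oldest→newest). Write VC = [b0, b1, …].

VC = [13]

  [0] addr=0xd7 blk=13 s=1: MISS | VC []
  [1] addr=0xd8 blk=13 s=1: L1-HIT | VC []
  [2] addr=0xd1 blk=13 s=1: L1-HIT | VC []
  [3] addr=0xd3 blk=13 s=1: L1-HIT | VC []
  [4] addr=0x74 blk=7 s=1: MISS | VC [13]
  [5] addr=0xd1 blk=13 s=1: VC-HIT | VC [7]
  [6] addr=0xd2 blk=13 s=1: L1-HIT | VC [7]
  [7] addr=0x78 blk=7 s=1: VC-HIT | VC [13]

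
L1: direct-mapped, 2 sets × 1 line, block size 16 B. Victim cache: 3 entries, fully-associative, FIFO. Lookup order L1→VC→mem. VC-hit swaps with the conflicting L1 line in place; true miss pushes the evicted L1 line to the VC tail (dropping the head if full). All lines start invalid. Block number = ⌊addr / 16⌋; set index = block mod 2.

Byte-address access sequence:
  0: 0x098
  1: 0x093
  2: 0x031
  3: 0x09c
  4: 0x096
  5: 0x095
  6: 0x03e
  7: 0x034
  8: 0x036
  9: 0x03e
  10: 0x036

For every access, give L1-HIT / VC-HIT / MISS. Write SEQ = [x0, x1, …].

  [0] addr=0x98 blk=9 s=1: MISS | VC []
  [1] addr=0x93 blk=9 s=1: L1-HIT | VC []
  [2] addr=0x31 blk=3 s=1: MISS | VC [9]
  [3] addr=0x9c blk=9 s=1: VC-HIT | VC [3]
  [4] addr=0x96 blk=9 s=1: L1-HIT | VC [3]
  [5] addr=0x95 blk=9 s=1: L1-HIT | VC [3]
  [6] addr=0x3e blk=3 s=1: VC-HIT | VC [9]
  [7] addr=0x34 blk=3 s=1: L1-HIT | VC [9]
  [8] addr=0x36 blk=3 s=1: L1-HIT | VC [9]
  [9] addr=0x3e blk=3 s=1: L1-HIT | VC [9]
  [10] addr=0x36 blk=3 s=1: L1-HIT | VC [9]

SEQ = [MISS, L1-HIT, MISS, VC-HIT, L1-HIT, L1-HIT, VC-HIT, L1-HIT, L1-HIT, L1-HIT, L1-HIT]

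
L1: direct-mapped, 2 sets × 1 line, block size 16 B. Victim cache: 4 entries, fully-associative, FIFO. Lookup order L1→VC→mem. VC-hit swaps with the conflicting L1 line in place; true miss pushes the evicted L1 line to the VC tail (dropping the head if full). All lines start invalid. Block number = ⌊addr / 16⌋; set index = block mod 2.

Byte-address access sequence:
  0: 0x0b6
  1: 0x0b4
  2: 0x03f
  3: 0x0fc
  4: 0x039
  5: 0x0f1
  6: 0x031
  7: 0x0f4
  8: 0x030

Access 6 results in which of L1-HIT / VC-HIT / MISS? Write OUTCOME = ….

OUTCOME = VC-HIT

0: 0xb6 (blk 11, set 1) → MISS  vc=[]
1: 0xb4 (blk 11, set 1) → L1-HIT  vc=[]
2: 0x3f (blk 3, set 1) → MISS  vc=[11]
3: 0xfc (blk 15, set 1) → MISS  vc=[11, 3]
4: 0x39 (blk 3, set 1) → VC-HIT  vc=[11, 15]
5: 0xf1 (blk 15, set 1) → VC-HIT  vc=[11, 3]
6: 0x31 (blk 3, set 1) → VC-HIT  vc=[11, 15]
7: 0xf4 (blk 15, set 1) → VC-HIT  vc=[11, 3]
8: 0x30 (blk 3, set 1) → VC-HIT  vc=[11, 15]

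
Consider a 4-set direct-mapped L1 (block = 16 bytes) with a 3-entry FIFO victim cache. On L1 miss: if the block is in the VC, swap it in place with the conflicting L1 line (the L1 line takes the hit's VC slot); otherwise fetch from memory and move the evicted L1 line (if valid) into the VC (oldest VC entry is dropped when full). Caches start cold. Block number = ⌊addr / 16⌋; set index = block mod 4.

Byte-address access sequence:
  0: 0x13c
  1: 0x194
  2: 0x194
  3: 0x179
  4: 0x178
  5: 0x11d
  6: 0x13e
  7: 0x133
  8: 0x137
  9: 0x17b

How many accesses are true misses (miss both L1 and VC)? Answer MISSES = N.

  [0] addr=0x13c blk=19 s=3: MISS | VC []
  [1] addr=0x194 blk=25 s=1: MISS | VC []
  [2] addr=0x194 blk=25 s=1: L1-HIT | VC []
  [3] addr=0x179 blk=23 s=3: MISS | VC [19]
  [4] addr=0x178 blk=23 s=3: L1-HIT | VC [19]
  [5] addr=0x11d blk=17 s=1: MISS | VC [19, 25]
  [6] addr=0x13e blk=19 s=3: VC-HIT | VC [23, 25]
  [7] addr=0x133 blk=19 s=3: L1-HIT | VC [23, 25]
  [8] addr=0x137 blk=19 s=3: L1-HIT | VC [23, 25]
  [9] addr=0x17b blk=23 s=3: VC-HIT | VC [19, 25]

MISSES = 4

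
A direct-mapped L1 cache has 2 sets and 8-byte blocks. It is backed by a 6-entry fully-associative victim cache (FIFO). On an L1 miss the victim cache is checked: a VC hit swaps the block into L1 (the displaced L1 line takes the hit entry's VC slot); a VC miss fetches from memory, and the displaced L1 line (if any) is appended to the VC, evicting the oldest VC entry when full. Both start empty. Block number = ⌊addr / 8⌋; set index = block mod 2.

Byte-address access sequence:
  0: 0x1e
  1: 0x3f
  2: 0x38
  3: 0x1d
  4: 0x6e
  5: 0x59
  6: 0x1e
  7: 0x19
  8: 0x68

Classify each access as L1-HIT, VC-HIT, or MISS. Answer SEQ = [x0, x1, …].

0: 0x1e (blk 3, set 1) → MISS  vc=[]
1: 0x3f (blk 7, set 1) → MISS  vc=[3]
2: 0x38 (blk 7, set 1) → L1-HIT  vc=[3]
3: 0x1d (blk 3, set 1) → VC-HIT  vc=[7]
4: 0x6e (blk 13, set 1) → MISS  vc=[7, 3]
5: 0x59 (blk 11, set 1) → MISS  vc=[7, 3, 13]
6: 0x1e (blk 3, set 1) → VC-HIT  vc=[7, 11, 13]
7: 0x19 (blk 3, set 1) → L1-HIT  vc=[7, 11, 13]
8: 0x68 (blk 13, set 1) → VC-HIT  vc=[7, 11, 3]

SEQ = [MISS, MISS, L1-HIT, VC-HIT, MISS, MISS, VC-HIT, L1-HIT, VC-HIT]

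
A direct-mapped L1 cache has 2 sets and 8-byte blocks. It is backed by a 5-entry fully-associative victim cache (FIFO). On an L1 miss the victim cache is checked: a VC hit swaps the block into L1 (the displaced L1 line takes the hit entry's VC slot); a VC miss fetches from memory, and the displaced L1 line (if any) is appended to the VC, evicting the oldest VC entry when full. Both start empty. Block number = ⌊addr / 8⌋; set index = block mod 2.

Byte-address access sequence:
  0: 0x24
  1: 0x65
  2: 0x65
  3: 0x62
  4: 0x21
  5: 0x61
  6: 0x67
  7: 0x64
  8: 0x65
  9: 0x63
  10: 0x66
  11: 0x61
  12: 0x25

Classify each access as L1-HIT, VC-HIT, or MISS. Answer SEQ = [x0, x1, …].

#0 0x24→b4/s0 MISS; vc=[]
#1 0x65→b12/s0 MISS; vc=[4]
#2 0x65→b12/s0 L1-HIT; vc=[4]
#3 0x62→b12/s0 L1-HIT; vc=[4]
#4 0x21→b4/s0 VC-HIT; vc=[12]
#5 0x61→b12/s0 VC-HIT; vc=[4]
#6 0x67→b12/s0 L1-HIT; vc=[4]
#7 0x64→b12/s0 L1-HIT; vc=[4]
#8 0x65→b12/s0 L1-HIT; vc=[4]
#9 0x63→b12/s0 L1-HIT; vc=[4]
#10 0x66→b12/s0 L1-HIT; vc=[4]
#11 0x61→b12/s0 L1-HIT; vc=[4]
#12 0x25→b4/s0 VC-HIT; vc=[12]

SEQ = [MISS, MISS, L1-HIT, L1-HIT, VC-HIT, VC-HIT, L1-HIT, L1-HIT, L1-HIT, L1-HIT, L1-HIT, L1-HIT, VC-HIT]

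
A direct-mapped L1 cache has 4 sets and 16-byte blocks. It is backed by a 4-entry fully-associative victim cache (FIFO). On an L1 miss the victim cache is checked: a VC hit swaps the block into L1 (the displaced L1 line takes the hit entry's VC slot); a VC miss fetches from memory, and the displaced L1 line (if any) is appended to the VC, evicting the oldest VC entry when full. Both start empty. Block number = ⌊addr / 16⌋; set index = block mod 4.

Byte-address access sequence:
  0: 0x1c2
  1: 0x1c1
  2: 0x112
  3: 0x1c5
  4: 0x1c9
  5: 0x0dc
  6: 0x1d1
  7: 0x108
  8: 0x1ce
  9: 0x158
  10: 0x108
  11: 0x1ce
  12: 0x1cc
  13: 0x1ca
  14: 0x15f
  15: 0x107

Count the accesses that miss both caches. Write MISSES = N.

MISSES = 6

0: 0x1c2 (blk 28, set 0) → MISS  vc=[]
1: 0x1c1 (blk 28, set 0) → L1-HIT  vc=[]
2: 0x112 (blk 17, set 1) → MISS  vc=[]
3: 0x1c5 (blk 28, set 0) → L1-HIT  vc=[]
4: 0x1c9 (blk 28, set 0) → L1-HIT  vc=[]
5: 0xdc (blk 13, set 1) → MISS  vc=[17]
6: 0x1d1 (blk 29, set 1) → MISS  vc=[17, 13]
7: 0x108 (blk 16, set 0) → MISS  vc=[17, 13, 28]
8: 0x1ce (blk 28, set 0) → VC-HIT  vc=[17, 13, 16]
9: 0x158 (blk 21, set 1) → MISS  vc=[17, 13, 16, 29]
10: 0x108 (blk 16, set 0) → VC-HIT  vc=[17, 13, 28, 29]
11: 0x1ce (blk 28, set 0) → VC-HIT  vc=[17, 13, 16, 29]
12: 0x1cc (blk 28, set 0) → L1-HIT  vc=[17, 13, 16, 29]
13: 0x1ca (blk 28, set 0) → L1-HIT  vc=[17, 13, 16, 29]
14: 0x15f (blk 21, set 1) → L1-HIT  vc=[17, 13, 16, 29]
15: 0x107 (blk 16, set 0) → VC-HIT  vc=[17, 13, 28, 29]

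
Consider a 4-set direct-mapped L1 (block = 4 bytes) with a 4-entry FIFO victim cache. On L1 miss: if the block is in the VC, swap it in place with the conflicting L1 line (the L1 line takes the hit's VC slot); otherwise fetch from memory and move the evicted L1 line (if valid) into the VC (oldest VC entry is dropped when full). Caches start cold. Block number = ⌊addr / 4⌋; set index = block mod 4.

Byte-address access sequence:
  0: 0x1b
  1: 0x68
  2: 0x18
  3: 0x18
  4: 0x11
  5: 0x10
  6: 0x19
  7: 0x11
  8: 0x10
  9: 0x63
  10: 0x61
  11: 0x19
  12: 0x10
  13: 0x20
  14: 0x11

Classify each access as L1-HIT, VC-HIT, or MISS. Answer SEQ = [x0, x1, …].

SEQ = [MISS, MISS, VC-HIT, L1-HIT, MISS, L1-HIT, L1-HIT, L1-HIT, L1-HIT, MISS, L1-HIT, L1-HIT, VC-HIT, MISS, VC-HIT]

  [0] addr=0x1b blk=6 s=2: MISS | VC []
  [1] addr=0x68 blk=26 s=2: MISS | VC [6]
  [2] addr=0x18 blk=6 s=2: VC-HIT | VC [26]
  [3] addr=0x18 blk=6 s=2: L1-HIT | VC [26]
  [4] addr=0x11 blk=4 s=0: MISS | VC [26]
  [5] addr=0x10 blk=4 s=0: L1-HIT | VC [26]
  [6] addr=0x19 blk=6 s=2: L1-HIT | VC [26]
  [7] addr=0x11 blk=4 s=0: L1-HIT | VC [26]
  [8] addr=0x10 blk=4 s=0: L1-HIT | VC [26]
  [9] addr=0x63 blk=24 s=0: MISS | VC [26, 4]
  [10] addr=0x61 blk=24 s=0: L1-HIT | VC [26, 4]
  [11] addr=0x19 blk=6 s=2: L1-HIT | VC [26, 4]
  [12] addr=0x10 blk=4 s=0: VC-HIT | VC [26, 24]
  [13] addr=0x20 blk=8 s=0: MISS | VC [26, 24, 4]
  [14] addr=0x11 blk=4 s=0: VC-HIT | VC [26, 24, 8]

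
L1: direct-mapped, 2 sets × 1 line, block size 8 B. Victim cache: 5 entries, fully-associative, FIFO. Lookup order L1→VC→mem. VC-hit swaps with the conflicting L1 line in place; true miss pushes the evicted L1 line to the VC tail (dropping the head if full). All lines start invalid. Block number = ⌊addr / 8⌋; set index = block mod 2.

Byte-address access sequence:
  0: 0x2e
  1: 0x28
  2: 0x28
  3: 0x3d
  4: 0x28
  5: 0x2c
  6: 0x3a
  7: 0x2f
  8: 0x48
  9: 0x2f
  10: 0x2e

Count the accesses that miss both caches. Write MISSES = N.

0: 0x2e (blk 5, set 1) → MISS  vc=[]
1: 0x28 (blk 5, set 1) → L1-HIT  vc=[]
2: 0x28 (blk 5, set 1) → L1-HIT  vc=[]
3: 0x3d (blk 7, set 1) → MISS  vc=[5]
4: 0x28 (blk 5, set 1) → VC-HIT  vc=[7]
5: 0x2c (blk 5, set 1) → L1-HIT  vc=[7]
6: 0x3a (blk 7, set 1) → VC-HIT  vc=[5]
7: 0x2f (blk 5, set 1) → VC-HIT  vc=[7]
8: 0x48 (blk 9, set 1) → MISS  vc=[7, 5]
9: 0x2f (blk 5, set 1) → VC-HIT  vc=[7, 9]
10: 0x2e (blk 5, set 1) → L1-HIT  vc=[7, 9]

MISSES = 3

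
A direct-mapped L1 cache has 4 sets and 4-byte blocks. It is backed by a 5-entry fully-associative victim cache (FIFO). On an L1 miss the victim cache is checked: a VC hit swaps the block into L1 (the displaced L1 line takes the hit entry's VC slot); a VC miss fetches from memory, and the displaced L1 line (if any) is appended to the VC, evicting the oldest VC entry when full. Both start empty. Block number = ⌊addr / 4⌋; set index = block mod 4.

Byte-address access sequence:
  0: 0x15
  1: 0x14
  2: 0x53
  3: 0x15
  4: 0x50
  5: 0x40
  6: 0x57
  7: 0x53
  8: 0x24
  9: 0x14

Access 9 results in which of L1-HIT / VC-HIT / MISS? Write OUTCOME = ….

0: 0x15 (blk 5, set 1) → MISS  vc=[]
1: 0x14 (blk 5, set 1) → L1-HIT  vc=[]
2: 0x53 (blk 20, set 0) → MISS  vc=[]
3: 0x15 (blk 5, set 1) → L1-HIT  vc=[]
4: 0x50 (blk 20, set 0) → L1-HIT  vc=[]
5: 0x40 (blk 16, set 0) → MISS  vc=[20]
6: 0x57 (blk 21, set 1) → MISS  vc=[20, 5]
7: 0x53 (blk 20, set 0) → VC-HIT  vc=[16, 5]
8: 0x24 (blk 9, set 1) → MISS  vc=[16, 5, 21]
9: 0x14 (blk 5, set 1) → VC-HIT  vc=[16, 9, 21]

OUTCOME = VC-HIT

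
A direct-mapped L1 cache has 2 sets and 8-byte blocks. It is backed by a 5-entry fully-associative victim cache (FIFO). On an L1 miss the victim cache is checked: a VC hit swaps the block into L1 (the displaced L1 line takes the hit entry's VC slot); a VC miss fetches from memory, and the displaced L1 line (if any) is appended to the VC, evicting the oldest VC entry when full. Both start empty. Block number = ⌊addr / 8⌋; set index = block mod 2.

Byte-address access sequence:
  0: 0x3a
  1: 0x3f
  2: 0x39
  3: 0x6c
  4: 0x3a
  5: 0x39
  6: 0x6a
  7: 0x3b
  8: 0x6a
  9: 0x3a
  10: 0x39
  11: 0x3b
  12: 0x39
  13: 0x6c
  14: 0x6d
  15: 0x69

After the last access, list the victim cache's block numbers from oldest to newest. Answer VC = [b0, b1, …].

0: 0x3a (blk 7, set 1) → MISS  vc=[]
1: 0x3f (blk 7, set 1) → L1-HIT  vc=[]
2: 0x39 (blk 7, set 1) → L1-HIT  vc=[]
3: 0x6c (blk 13, set 1) → MISS  vc=[7]
4: 0x3a (blk 7, set 1) → VC-HIT  vc=[13]
5: 0x39 (blk 7, set 1) → L1-HIT  vc=[13]
6: 0x6a (blk 13, set 1) → VC-HIT  vc=[7]
7: 0x3b (blk 7, set 1) → VC-HIT  vc=[13]
8: 0x6a (blk 13, set 1) → VC-HIT  vc=[7]
9: 0x3a (blk 7, set 1) → VC-HIT  vc=[13]
10: 0x39 (blk 7, set 1) → L1-HIT  vc=[13]
11: 0x3b (blk 7, set 1) → L1-HIT  vc=[13]
12: 0x39 (blk 7, set 1) → L1-HIT  vc=[13]
13: 0x6c (blk 13, set 1) → VC-HIT  vc=[7]
14: 0x6d (blk 13, set 1) → L1-HIT  vc=[7]
15: 0x69 (blk 13, set 1) → L1-HIT  vc=[7]

VC = [7]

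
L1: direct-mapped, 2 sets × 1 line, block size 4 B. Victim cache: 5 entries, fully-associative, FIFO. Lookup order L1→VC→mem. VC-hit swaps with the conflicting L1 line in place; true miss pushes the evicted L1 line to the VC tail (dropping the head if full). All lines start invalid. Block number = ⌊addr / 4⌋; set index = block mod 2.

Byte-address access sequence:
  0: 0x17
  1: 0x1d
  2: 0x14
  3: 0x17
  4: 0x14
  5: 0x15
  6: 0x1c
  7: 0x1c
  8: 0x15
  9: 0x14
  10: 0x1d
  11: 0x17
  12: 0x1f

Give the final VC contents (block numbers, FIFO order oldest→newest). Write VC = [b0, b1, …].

VC = [5]

  [0] addr=0x17 blk=5 s=1: MISS | VC []
  [1] addr=0x1d blk=7 s=1: MISS | VC [5]
  [2] addr=0x14 blk=5 s=1: VC-HIT | VC [7]
  [3] addr=0x17 blk=5 s=1: L1-HIT | VC [7]
  [4] addr=0x14 blk=5 s=1: L1-HIT | VC [7]
  [5] addr=0x15 blk=5 s=1: L1-HIT | VC [7]
  [6] addr=0x1c blk=7 s=1: VC-HIT | VC [5]
  [7] addr=0x1c blk=7 s=1: L1-HIT | VC [5]
  [8] addr=0x15 blk=5 s=1: VC-HIT | VC [7]
  [9] addr=0x14 blk=5 s=1: L1-HIT | VC [7]
  [10] addr=0x1d blk=7 s=1: VC-HIT | VC [5]
  [11] addr=0x17 blk=5 s=1: VC-HIT | VC [7]
  [12] addr=0x1f blk=7 s=1: VC-HIT | VC [5]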